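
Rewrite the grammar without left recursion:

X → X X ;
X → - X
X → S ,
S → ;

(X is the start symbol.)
X → - X X'
X → S , X'
X' → X ; X'
X' → ε
S → ;

X is directly left-recursive. The standard transformation for
  A → A α₁ | ... | A α_m | β₁ | ... | β_n
is
  A  → β₁ A' | ... | β_n A'
  A' → α₁ A' | ... | α_m A' | ε

X → - X becomes X → - X X'
X → S , becomes X → S , X'
X → X X ; becomes X' → X ; X'
Add X' → ε

Productions for other non-terminals are unchanged:
  S → ;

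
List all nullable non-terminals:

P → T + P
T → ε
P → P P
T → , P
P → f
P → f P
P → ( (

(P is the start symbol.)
A non-terminal is nullable if it can derive ε (the empty string): either it has an ε-production, or it has a production whose right-hand side consists entirely of nullable non-terminals.

ε-productions: T → ε
So T is immediately nullable.
No further non-terminal can be added: every production for the remaining non-terminals contains a terminal or a non-nullable non-terminal.
Nullable = { 'T' }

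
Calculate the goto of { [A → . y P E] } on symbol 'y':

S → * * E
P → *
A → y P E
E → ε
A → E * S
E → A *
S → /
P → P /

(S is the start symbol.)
{ [A → y . P E], [P → . *], [P → . P /] }

GOTO(I, 'y') = CLOSURE({ [A → αX.β] : [A → α.Xβ] ∈ I, X = 'y' })

Items with dot before 'y', with the dot advanced:
  [A → . y P E] → [A → y . P E]
Closure of the advanced items:
  [A → y . P E] has the dot before P: add [P → . *], [P → . P /]

GOTO = { [A → y . P E], [P → . *], [P → . P /] }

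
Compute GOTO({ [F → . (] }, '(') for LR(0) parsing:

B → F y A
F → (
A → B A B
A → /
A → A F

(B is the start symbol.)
{ [F → ( .] }

GOTO(I, '(') = CLOSURE({ [A → αX.β] : [A → α.Xβ] ∈ I, X = '(' })

Items with dot before '(', with the dot advanced:
  [F → . (] → [F → ( .]
Closure adds nothing (no advanced item has the dot before a non-terminal).

GOTO = { [F → ( .] }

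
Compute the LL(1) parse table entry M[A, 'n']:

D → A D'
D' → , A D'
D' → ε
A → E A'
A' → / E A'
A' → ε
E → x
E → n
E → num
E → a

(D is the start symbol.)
To find M[A, 'n'], we find productions for A where 'n' is in the predict set (PREDICT(N → α) = (FIRST(α) \ {ε}) ∪ (FOLLOW(N) if α ⇒* ε)).

Relevant sets:
  FIRST(E) = { 'a', 'n', 'num', 'x' }

A → E A': PREDICT = { 'a', 'n', 'num', 'x' }
  'n' is in predict set, so this production goes in M[A, 'n']

M[A, 'n'] = A → E A'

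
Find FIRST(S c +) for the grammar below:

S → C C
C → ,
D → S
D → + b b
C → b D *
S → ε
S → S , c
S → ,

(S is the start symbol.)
FIRST sets of the non-terminals involved (from the grammar, by fixed-point iteration):
  FIRST(S) = { ',', 'b', ε }

To compute FIRST(S c +), process the symbols left to right:
Symbol S is a non-terminal. Add FIRST(S) \ {ε} = { ',', 'b' }
S is nullable (ε ∈ FIRST(S)), continue to the next symbol.
Symbol c is a terminal. Add 'c' and stop.
FIRST(S c +) = { ',', 'b', 'c' }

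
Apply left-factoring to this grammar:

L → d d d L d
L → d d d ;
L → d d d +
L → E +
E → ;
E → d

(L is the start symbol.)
L → d d d L'
L' → L d
L' → ;
L' → +
L → E +
E → ;
E → d

Left-factoring transforms A → αβ₁ | αβ₂ into A → αA' and A' → β₁ | β₂
(α is the longest common prefix among the alternatives). Repeat until
no nonterminal has two alternatives with a common prefix.

Round 1: L has alternatives sharing prefix 'd d d'. Introduce L': L → d d d L'
  Add: L' → L d
  Add: L' → ;
  Add: L' → +

No remaining common prefixes — done.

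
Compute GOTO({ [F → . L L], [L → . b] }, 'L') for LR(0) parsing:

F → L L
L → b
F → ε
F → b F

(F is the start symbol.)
GOTO(I, 'L') = CLOSURE({ [A → αX.β] : [A → α.Xβ] ∈ I, X = 'L' })

Items with dot before 'L', with the dot advanced:
  [F → . L L] → [F → L . L]
Closure of the advanced items:
  [F → L . L] has the dot before L: add [L → . b]

GOTO = { [F → L . L], [L → . b] }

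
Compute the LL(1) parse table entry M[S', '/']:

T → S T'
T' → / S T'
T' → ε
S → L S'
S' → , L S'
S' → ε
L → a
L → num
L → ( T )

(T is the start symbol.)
S' → ε

To find M[S', '/'], we find productions for S' where '/' is in the predict set (PREDICT(N → α) = (FIRST(α) \ {ε}) ∪ (FOLLOW(N) if α ⇒* ε)).

Relevant sets:
  FOLLOW(S') = { $, ')', '/' }

S' → , L S': PREDICT = { ',' }
S' → ε: PREDICT = { $, ')', '/' }
  '/' is in predict set, so this production goes in M[S', '/']

M[S', '/'] = S' → ε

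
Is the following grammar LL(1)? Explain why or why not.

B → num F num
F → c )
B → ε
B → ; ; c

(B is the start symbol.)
Yes, the grammar is LL(1).

A grammar is LL(1) if for each non-terminal N with multiple productions, the predict sets of those productions are pairwise disjoint, where PREDICT(N → α) = (FIRST(α) \ {ε}) ∪ (FOLLOW(N) if α ⇒* ε).

Relevant sets:
  FOLLOW(B) = { $ }

For B:
  PREDICT(B → num F num) = { 'num' }
  PREDICT(B → ε) = { $ }
  PREDICT(B → ';' ';' c) = { ';' }
F has a single production, so nothing to check there.

All predict sets are disjoint. The grammar IS LL(1).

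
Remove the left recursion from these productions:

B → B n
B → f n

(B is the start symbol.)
B → f n B'
B' → n B'
B' → ε

B is directly left-recursive. The standard transformation for
  A → A α₁ | ... | A α_m | β₁ | ... | β_n
is
  A  → β₁ A' | ... | β_n A'
  A' → α₁ A' | ... | α_m A' | ε

B → f n becomes B → f n B'
B → B n becomes B' → n B'
Add B' → ε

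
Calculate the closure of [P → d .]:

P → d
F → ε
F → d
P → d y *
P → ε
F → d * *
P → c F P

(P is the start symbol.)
{ [P → d .] }

Start with: [P → d .]
The dot is at the end, so nothing is added.

CLOSURE = { [P → d .] }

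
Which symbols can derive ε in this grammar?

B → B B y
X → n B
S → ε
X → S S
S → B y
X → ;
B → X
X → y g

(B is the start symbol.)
{ 'B', 'S', 'X' }

A non-terminal is nullable if it can derive ε (the empty string): either it has an ε-production, or it has a production whose right-hand side consists entirely of nullable non-terminals.

ε-productions: S → ε
So S is immediately nullable.
X → S S: every symbol on the right is nullable, so X is nullable too.
B → X: every symbol on the right is nullable, so B is nullable too.
Every non-terminal is now nullable.
Nullable = { 'B', 'S', 'X' }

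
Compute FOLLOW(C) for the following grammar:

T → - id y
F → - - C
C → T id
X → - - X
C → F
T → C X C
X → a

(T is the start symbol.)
{ $, '-', 'a', 'id' }

In F → - - C: C is at the end, add FOLLOW(F)
In T → C X C: C is followed by X C, add FIRST(X C) \ {ε} = { '-', 'a' }
In T → C X C: C is at the end, add FOLLOW(T)

The FOLLOW sets referred to above (computed the same way, to a fixed point):
  FOLLOW(F) = { $, '-', 'a', 'id' }
  FOLLOW(T) = { $, 'id' }

Taking the union: FOLLOW(C) = { $, '-', 'a', 'id' }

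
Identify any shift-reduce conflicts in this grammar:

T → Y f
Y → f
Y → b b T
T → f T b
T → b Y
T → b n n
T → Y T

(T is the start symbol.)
Yes — I4: [Y → f .] vs [T → . b Y]; I14: [T → b Y .] vs [T → Y . f]; I16: [T → Y f .] vs [T → . b Y]

A shift-reduce conflict occurs when an LR(0) state has both:
  - a complete (reduce) item [A → α .] (dot at the end), and
  - a shift item [B → β . c γ] (dot before a terminal).

Augment with T' → T and build the canonical LR(0) collection (I0 = CLOSURE({[T' → . T]}), then GOTO on every symbol after a dot until no new states appear). It has 17 states:
  I0: { [T → . Y T], [T → . Y f], [T → . b Y], [T → . b n n], [T → . f T b], [T' → . T], [Y → . b b T], [Y → . f] }  — shift
  I1: { [T' → T .] }  — accept
  I2: { [T → . Y T], [T → . Y f], [T → . b Y], [T → . b n n], [T → . f T b], [T → Y . T], [T → Y . f], [Y → . b b T], [Y → . f] }  — shift
  I3: { [T → b . Y], [T → b . n n], [Y → . b b T], [Y → . f], [Y → b . b T] }  — shift
  I4: { [T → . Y T], [T → . Y f], [T → . b Y], [T → . b n n], [T → . f T b], [T → f . T b], [Y → . b b T], [Y → . f], [Y → f .] }  — shift, reduce
  I5: { [T → f T . b] }  — shift
  I6: { [T → f T b .] }  — reduce
  I7: { [T → b Y .] }  — reduce
  I8: { [T → . Y T], [T → . Y f], [T → . b Y], [T → . b n n], [T → . f T b], [Y → . b b T], [Y → . f], [Y → b . b T], [Y → b b . T] }  — shift
  I9: { [Y → f .] }  — reduce
  I10: { [T → b n . n] }  — shift
  I11: { [T → b n n .] }  — reduce
  I12: { [Y → b b T .] }  — reduce
  I13: { [T → . Y T], [T → . Y f], [T → . b Y], [T → . b n n], [T → . f T b], [T → b . Y], [T → b . n n], [Y → . b b T], [Y → . f], [Y → b . b T], [Y → b b . T] }  — shift
  I14: { [T → . Y T], [T → . Y f], [T → . b Y], [T → . b n n], [T → . f T b], [T → Y . T], [T → Y . f], [T → b Y .], [Y → . b b T], [Y → . f] }  — shift, reduce
  I15: { [T → Y T .] }  — reduce
  I16: { [T → . Y T], [T → . Y f], [T → . b Y], [T → . b n n], [T → . f T b], [T → Y f .], [T → f . T b], [Y → . b b T], [Y → . f], [Y → f .] }  — shift, 2 reduces

I4 contains reduce item [Y → f .] and shift items [T → . b Y], [T → . b n n], [T → . f T b], [Y → . b b T], [Y → . f] — shift-reduce conflict.
I14 contains reduce item [T → b Y .] and shift items [T → Y . f], [T → . b Y], [T → . b n n], [T → . f T b], [Y → . b b T], [Y → . f] — shift-reduce conflict.
I16 contains reduce items [T → Y f .], [Y → f .] and shift items [T → . b Y], [T → . b n n], [T → . f T b], [Y → . b b T], [Y → . f] — shift-reduce conflict.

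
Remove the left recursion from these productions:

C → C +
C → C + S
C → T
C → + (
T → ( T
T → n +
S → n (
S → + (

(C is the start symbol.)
C → T C'
C → + ( C'
C' → + C'
C' → + S C'
C' → ε
T → ( T
T → n +
S → n (
S → + (

C is directly left-recursive. The standard transformation for
  A → A α₁ | ... | A α_m | β₁ | ... | β_n
is
  A  → β₁ A' | ... | β_n A'
  A' → α₁ A' | ... | α_m A' | ε

C → T becomes C → T C'
C → + ( becomes C → + ( C'
C → C + becomes C' → + C'
C → C + S becomes C' → + S C'
Add C' → ε

Productions for other non-terminals are unchanged:
  T → ( T
  T → n +
  S → n (
  S → + (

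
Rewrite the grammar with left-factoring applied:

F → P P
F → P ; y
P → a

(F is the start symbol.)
Left-factoring transforms A → αβ₁ | αβ₂ into A → αA' and A' → β₁ | β₂
(α is the longest common prefix among the alternatives). Repeat until
no nonterminal has two alternatives with a common prefix.

Round 1: F has alternatives sharing prefix 'P'. Introduce F': F → P F'
  Add: F' → P
  Add: F' → ; y

No remaining common prefixes — done.

Resulting grammar:
F → P F'
F' → P
F' → ; y
P → a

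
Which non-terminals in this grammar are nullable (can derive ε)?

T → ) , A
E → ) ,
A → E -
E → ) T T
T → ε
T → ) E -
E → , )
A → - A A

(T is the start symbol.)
ε-productions: T → ε
So T is immediately nullable.
No further non-terminal can be added: every production for the remaining non-terminals contains a terminal or a non-nullable non-terminal.
Nullable = { 'T' }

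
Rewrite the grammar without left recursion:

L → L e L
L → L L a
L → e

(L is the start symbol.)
L → e L'
L' → e L L'
L' → L a L'
L' → ε

L is directly left-recursive. The standard transformation for
  A → A α₁ | ... | A α_m | β₁ | ... | β_n
is
  A  → β₁ A' | ... | β_n A'
  A' → α₁ A' | ... | α_m A' | ε

L → e becomes L → e L'
L → L e L becomes L' → e L L'
L → L L a becomes L' → L a L'
Add L' → ε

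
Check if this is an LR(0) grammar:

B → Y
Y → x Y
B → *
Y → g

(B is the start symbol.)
Yes, the grammar is LR(0)

Augment with B' → B and build the canonical LR(0) collection (I0 = CLOSURE({[B' → . B]}), then GOTO on every symbol after a dot until no new states appear). It has 7 states:
  I0: { [B → . *], [B → . Y], [B' → . B], [Y → . g], [Y → . x Y] }  — shift
  I1: { [B → * .] }  — reduce
  I2: { [B' → B .] }  — accept
  I3: { [B → Y .] }  — reduce
  I4: { [Y → g .] }  — reduce
  I5: { [Y → . g], [Y → . x Y], [Y → x . Y] }  — shift
  I6: { [Y → x Y .] }  — reduce

Every state is either a pure shift/goto state or contains exactly one complete item and nothing to shift — no conflicts. The grammar is LR(0).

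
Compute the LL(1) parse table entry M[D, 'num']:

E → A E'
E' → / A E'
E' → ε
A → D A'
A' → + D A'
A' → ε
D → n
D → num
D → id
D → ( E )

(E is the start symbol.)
D → num

To find M[D, 'num'], we find productions for D where 'num' is in the predict set (PREDICT(N → α) = (FIRST(α) \ {ε}) ∪ (FOLLOW(N) if α ⇒* ε)).

D → n: PREDICT = { 'n' }
D → num: PREDICT = { 'num' }
  'num' is in predict set, so this production goes in M[D, 'num']
D → id: PREDICT = { 'id' }
D → ( E ): PREDICT = { '(' }

M[D, 'num'] = D → num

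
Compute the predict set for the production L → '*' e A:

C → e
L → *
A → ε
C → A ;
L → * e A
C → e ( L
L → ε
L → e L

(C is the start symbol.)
{ '*' }

PREDICT(L → '*' e A) = (FIRST(RHS) \ {ε}) ∪ (FOLLOW(L) if ε ∈ FIRST(RHS), i.e. RHS ⇒* ε)
FIRST('*' e A) = { '*' }
ε ∉ FIRST('*' e A), so FOLLOW(L) is not added.
PREDICT(L → '*' e A) = { '*' }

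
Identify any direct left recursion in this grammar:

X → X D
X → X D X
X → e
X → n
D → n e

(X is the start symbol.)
Yes, X is left-recursive

Direct left recursion occurs when N → N α for some non-terminal N (the right-hand side begins with the left-hand side itself).

X → X D: LEFT RECURSIVE (starts with X)
X → X D X: LEFT RECURSIVE (starts with X)
X → e: starts with e
X → n: starts with n
D → n e: starts with n

The grammar has direct left recursion on: X.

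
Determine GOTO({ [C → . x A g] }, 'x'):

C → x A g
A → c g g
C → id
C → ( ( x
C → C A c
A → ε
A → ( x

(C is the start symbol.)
{ [A → . ( x], [A → . c g g], [A → .], [C → x . A g] }

GOTO(I, 'x') = CLOSURE({ [A → αX.β] : [A → α.Xβ] ∈ I, X = 'x' })

Items with dot before 'x', with the dot advanced:
  [C → . x A g] → [C → x . A g]
Closure of the advanced items:
  [C → x . A g] has the dot before A: add [A → . c g g], [A → .], [A → . ( x]

GOTO = { [A → . ( x], [A → . c g g], [A → .], [C → x . A g] }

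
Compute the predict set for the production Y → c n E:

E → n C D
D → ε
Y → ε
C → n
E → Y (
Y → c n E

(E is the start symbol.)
{ 'c' }

PREDICT(Y → c n E) = (FIRST(RHS) \ {ε}) ∪ (FOLLOW(Y) if ε ∈ FIRST(RHS), i.e. RHS ⇒* ε)
FIRST(c n E) = { 'c' }
ε ∉ FIRST(c n E), so FOLLOW(Y) is not added.
PREDICT(Y → c n E) = { 'c' }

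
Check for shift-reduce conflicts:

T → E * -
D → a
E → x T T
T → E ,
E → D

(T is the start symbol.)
No shift-reduce conflicts

Augment with T' → T and build the canonical LR(0) collection (I0 = CLOSURE({[T' → . T]}), then GOTO on every symbol after a dot until no new states appear). It has 11 states:
  I0: { [D → . a], [E → . D], [E → . x T T], [T → . E * -], [T → . E ,], [T' → . T] }  — shift
  I1: { [E → D .] }  — reduce
  I2: { [T → E . * -], [T → E . ,] }  — shift
  I3: { [T' → T .] }  — accept
  I4: { [D → a .] }  — reduce
  I5: { [D → . a], [E → . D], [E → . x T T], [E → x . T T], [T → . E * -], [T → . E ,] }  — shift
  I6: { [D → . a], [E → . D], [E → . x T T], [E → x T . T], [T → . E * -], [T → . E ,] }  — shift
  I7: { [E → x T T .] }  — reduce
  I8: { [T → E * . -] }  — shift
  I9: { [T → E , .] }  — reduce
  I10: { [T → E * - .] }  — reduce

No state contains both a complete item and a shift item.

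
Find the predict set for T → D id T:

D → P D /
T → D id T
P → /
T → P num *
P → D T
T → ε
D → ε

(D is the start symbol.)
PREDICT(T → D id T) = (FIRST(RHS) \ {ε}) ∪ (FOLLOW(T) if ε ∈ FIRST(RHS), i.e. RHS ⇒* ε)
FIRST(D) = { '/', 'id', 'num', ε }
FIRST(D id T) = { '/', 'id', 'num' }
ε ∉ FIRST(D id T), so FOLLOW(T) is not added.
PREDICT(T → D id T) = { '/', 'id', 'num' }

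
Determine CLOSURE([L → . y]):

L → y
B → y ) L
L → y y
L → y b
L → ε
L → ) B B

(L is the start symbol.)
{ [L → . y] }

Start with: [L → . y]
The dot precedes the terminal y, so nothing is added.

CLOSURE = { [L → . y] }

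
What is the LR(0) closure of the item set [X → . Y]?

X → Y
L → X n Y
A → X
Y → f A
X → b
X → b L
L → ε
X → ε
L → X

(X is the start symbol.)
Start with: [X → . Y]
  [X → . Y] has the dot before Y: add [Y → . f A]
No further items can be added.

CLOSURE = { [X → . Y], [Y → . f A] }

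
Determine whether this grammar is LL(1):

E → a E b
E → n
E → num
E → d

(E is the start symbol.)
For E:
  PREDICT(E → a E b) = { 'a' }
  PREDICT(E → n) = { 'n' }
  PREDICT(E → num) = { 'num' }
  PREDICT(E → d) = { 'd' }

All predict sets are disjoint. The grammar IS LL(1).

Answer: Yes, the grammar is LL(1).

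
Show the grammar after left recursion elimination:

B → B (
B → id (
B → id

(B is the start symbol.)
B → id ( B'
B → id B'
B' → ( B'
B' → ε

B is directly left-recursive. The standard transformation for
  A → A α₁ | ... | A α_m | β₁ | ... | β_n
is
  A  → β₁ A' | ... | β_n A'
  A' → α₁ A' | ... | α_m A' | ε

B → id ( becomes B → id ( B'
B → id becomes B → id B'
B → B ( becomes B' → ( B'
Add B' → ε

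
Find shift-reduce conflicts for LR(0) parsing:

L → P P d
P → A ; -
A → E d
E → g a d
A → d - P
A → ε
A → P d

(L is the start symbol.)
A shift-reduce conflict occurs when an LR(0) state has both:
  - a complete (reduce) item [A → α .] (dot at the end), and
  - a shift item [B → β . c γ] (dot before a terminal).

Augment with L' → L and build the canonical LR(0) collection (I0 = CLOSURE({[L' → . L]}), then GOTO on every symbol after a dot until no new states appear). It has 18 states:
  I0: { [A → . E d], [A → . P d], [A → . d - P], [A → .], [E → . g a d], [L → . P P d], [L' → . L], [P → . A ; -] }  — shift, reduce
  I1: { [P → A . ; -] }  — shift
  I2: { [A → E . d] }  — shift
  I3: { [L' → L .] }  — accept
  I4: { [A → . E d], [A → . P d], [A → . d - P], [A → .], [A → P . d], [E → . g a d], [L → P . P d], [P → . A ; -] }  — shift, reduce
  I5: { [A → d . - P] }  — shift
  I6: { [E → g . a d] }  — shift
  I7: { [E → g a . d] }  — shift
  I8: { [E → g a d .] }  — reduce
  I9: { [A → . E d], [A → . P d], [A → . d - P], [A → .], [A → d - . P], [E → . g a d], [P → . A ; -] }  — shift, reduce
  I10: { [A → P . d], [A → d - P .] }  — shift, reduce
  I11: { [A → P d .] }  — reduce
  I12: { [A → P . d], [L → P P . d] }  — shift
  I13: { [A → P d .], [A → d . - P] }  — shift, reduce
  I14: { [A → P d .], [L → P P d .] }  — 2 reduces
  I15: { [A → E d .] }  — reduce
  I16: { [P → A ; . -] }  — shift
  I17: { [P → A ; - .] }  — reduce

I0 contains reduce item [A → .] and shift items [A → . d - P], [E → . g a d] — shift-reduce conflict.
I4 contains reduce item [A → .] and shift items [A → P . d], [A → . d - P], [E → . g a d] — shift-reduce conflict.
I9 contains reduce item [A → .] and shift items [A → . d - P], [E → . g a d] — shift-reduce conflict.
I10 contains reduce item [A → d - P .] and shift item [A → P . d] — shift-reduce conflict.
I13 contains reduce item [A → P d .] and shift item [A → d . - P] — shift-reduce conflict.

Answer: Yes — I0: [A → .] vs [A → . d - P]; I4: [A → .] vs [A → P . d]; I9: [A → .] vs [A → . d - P]; I10: [A → d - P .] vs [A → P . d]; I13: [A → P d .] vs [A → d . - P]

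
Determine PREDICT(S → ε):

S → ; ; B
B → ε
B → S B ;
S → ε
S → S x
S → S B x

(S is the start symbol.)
PREDICT(S → ε) = (FIRST(RHS) \ {ε}) ∪ (FOLLOW(S) if ε ∈ FIRST(RHS), i.e. RHS ⇒* ε)
The right-hand side is ε (FIRST(ε) = { ε }), so the predict set is FOLLOW(S) = { $, ';', 'x' }
PREDICT(S → ε) = { $, ';', 'x' }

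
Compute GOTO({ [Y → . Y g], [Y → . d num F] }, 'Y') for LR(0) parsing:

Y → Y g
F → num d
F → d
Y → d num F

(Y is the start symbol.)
{ [Y → Y . g] }

GOTO(I, 'Y') = CLOSURE({ [A → αX.β] : [A → α.Xβ] ∈ I, X = 'Y' })

Items with dot before 'Y', with the dot advanced:
  [Y → . Y g] → [Y → Y . g]
Closure adds nothing (no advanced item has the dot before a non-terminal).

GOTO = { [Y → Y . g] }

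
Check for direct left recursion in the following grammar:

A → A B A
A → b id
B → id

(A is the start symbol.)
A → A B A: LEFT RECURSIVE (starts with A)
A → b id: starts with b
B → id: starts with id

The grammar has direct left recursion on: A.

Answer: Yes, A is left-recursive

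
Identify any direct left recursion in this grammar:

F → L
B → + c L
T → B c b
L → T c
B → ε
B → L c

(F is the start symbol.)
Direct left recursion occurs when N → N α for some non-terminal N (the right-hand side begins with the left-hand side itself).

F → L: starts with L
B → + c L: starts with '+'
T → B c b: starts with B
L → T c: starts with T
B → ε: starts with ε
B → L c: starts with L

No direct left recursion found.

Answer: No direct left recursion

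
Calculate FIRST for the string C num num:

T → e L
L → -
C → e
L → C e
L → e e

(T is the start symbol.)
{ 'e' }

FIRST sets of the non-terminals involved (from the grammar, by fixed-point iteration):
  FIRST(C) = { 'e' }

To compute FIRST(C num num), process the symbols left to right:
Symbol C is a non-terminal. Add FIRST(C) \ {ε} = { 'e' }
C is not nullable (ε ∉ FIRST(C)), so stop here.
FIRST(C num num) = { 'e' }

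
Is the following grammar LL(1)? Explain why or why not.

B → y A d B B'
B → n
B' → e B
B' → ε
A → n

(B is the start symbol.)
No. Predict set conflict for B': { 'e' }

A grammar is LL(1) if for each non-terminal N with multiple productions, the predict sets of those productions are pairwise disjoint, where PREDICT(N → α) = (FIRST(α) \ {ε}) ∪ (FOLLOW(N) if α ⇒* ε).

Relevant sets:
  FOLLOW(B') = { $, 'e' }

For B:
  PREDICT(B → y A d B B') = { 'y' }
  PREDICT(B → n) = { 'n' }
For B':
  PREDICT(B' → e B) = { 'e' }
  PREDICT(B' → ε) = { $, 'e' }
A has a single production, so nothing to check there.

Conflict found: Predict set conflict for B': { 'e' }
The grammar is NOT LL(1).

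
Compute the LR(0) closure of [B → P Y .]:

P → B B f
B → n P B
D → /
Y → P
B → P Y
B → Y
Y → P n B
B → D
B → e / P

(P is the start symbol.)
{ [B → P Y .] }

Start with: [B → P Y .]
The dot is at the end, so nothing is added.

CLOSURE = { [B → P Y .] }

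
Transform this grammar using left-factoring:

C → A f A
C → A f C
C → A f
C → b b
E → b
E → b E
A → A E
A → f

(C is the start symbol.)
Left-factoring transforms A → αβ₁ | αβ₂ into A → αA' and A' → β₁ | β₂
(α is the longest common prefix among the alternatives). Repeat until
no nonterminal has two alternatives with a common prefix.

Round 1: C has alternatives sharing prefix 'A f'. Introduce C': C → A f C'
  Add: C' → A
  Add: C' → C
  Add: C' → ε

Round 2: E has alternatives sharing prefix 'b'. Introduce E': E → b E'
  Add: E' → ε
  Add: E' → E

No remaining common prefixes — done.

Resulting grammar:
C → A f C'
C' → A
C' → C
C' → ε
C → b b
E → b E'
E' → ε
E' → E
A → A E
A → f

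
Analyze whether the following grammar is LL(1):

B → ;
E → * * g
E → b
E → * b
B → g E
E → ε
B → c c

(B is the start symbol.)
No. Predict set conflict for E: { '*' }

A grammar is LL(1) if for each non-terminal N with multiple productions, the predict sets of those productions are pairwise disjoint, where PREDICT(N → α) = (FIRST(α) \ {ε}) ∪ (FOLLOW(N) if α ⇒* ε).

Relevant sets:
  FOLLOW(E) = { $ }

For B:
  PREDICT(B → ';') = { ';' }
  PREDICT(B → g E) = { 'g' }
  PREDICT(B → c c) = { 'c' }
For E:
  PREDICT(E → '*' '*' g) = { '*' }
  PREDICT(E → b) = { 'b' }
  PREDICT(E → '*' b) = { '*' }
  PREDICT(E → ε) = { $ }

Conflict found: Predict set conflict for E: { '*' }
The grammar is NOT LL(1).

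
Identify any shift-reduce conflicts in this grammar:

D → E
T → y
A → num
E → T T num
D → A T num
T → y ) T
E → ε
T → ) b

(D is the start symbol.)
Yes — I0: [E → .] vs [A → . num]; I7: [T → y .] vs [T → y . ) T]

Augment with D' → D and build the canonical LR(0) collection (I0 = CLOSURE({[D' → . D]}), then GOTO on every symbol after a dot until no new states appear). It has 15 states:
  I0: { [A → . num], [D → . A T num], [D → . E], [D' → . D], [E → . T T num], [E → .], [T → . ) b], [T → . y ) T], [T → . y] }  — shift, reduce
  I1: { [T → ) . b] }  — shift
  I2: { [D → A . T num], [T → . ) b], [T → . y ) T], [T → . y] }  — shift
  I3: { [D' → D .] }  — accept
  I4: { [D → E .] }  — reduce
  I5: { [E → T . T num], [T → . ) b], [T → . y ) T], [T → . y] }  — shift
  I6: { [A → num .] }  — reduce
  I7: { [T → y . ) T], [T → y .] }  — shift, reduce
  I8: { [T → . ) b], [T → . y ) T], [T → . y], [T → y ) . T] }  — shift
  I9: { [T → y ) T .] }  — reduce
  I10: { [E → T T . num] }  — shift
  I11: { [E → T T num .] }  — reduce
  I12: { [D → A T . num] }  — shift
  I13: { [D → A T num .] }  — reduce
  I14: { [T → ) b .] }  — reduce

I0 contains reduce item [E → .] and shift items [A → . num], [T → . ) b], [T → . y], [T → . y ) T] — shift-reduce conflict.
I7 contains reduce item [T → y .] and shift item [T → y . ) T] — shift-reduce conflict.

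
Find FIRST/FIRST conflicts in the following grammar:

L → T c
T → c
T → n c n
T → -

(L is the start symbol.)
No FIRST/FIRST conflicts.

A FIRST/FIRST conflict occurs when two productions N → α and N → β for the same non-terminal have FIRST(α) ∩ FIRST(β) ≠ ∅ (with ε ∈ FIRST of a nullable right-hand side, so two nullable alternatives also conflict).

Productions for T:
  T → c: FIRST = { 'c' }
  T → n c n: FIRST = { 'n' }
  T → -: FIRST = { '-' }
L has only one production, so no FIRST/FIRST conflict is possible there.

All alternatives of each non-terminal have pairwise disjoint FIRST sets.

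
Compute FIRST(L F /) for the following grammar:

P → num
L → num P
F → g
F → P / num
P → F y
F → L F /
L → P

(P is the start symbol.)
{ 'g', 'num' }

FIRST sets of the non-terminals involved (from the grammar, by fixed-point iteration):
  FIRST(L) = { 'g', 'num' }

To compute FIRST(L F /), process the symbols left to right:
Symbol L is a non-terminal. Add FIRST(L) \ {ε} = { 'g', 'num' }
L is not nullable (ε ∉ FIRST(L)), so stop here.
FIRST(L F /) = { 'g', 'num' }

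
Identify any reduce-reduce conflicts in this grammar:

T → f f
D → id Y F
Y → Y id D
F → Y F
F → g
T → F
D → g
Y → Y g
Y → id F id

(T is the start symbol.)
Augment with T' → T and build the canonical LR(0) collection (I0 = CLOSURE({[T' → . T]}), then GOTO on every symbol after a dot until no new states appear). It has 18 states:
  I0: { [F → . Y F], [F → . g], [T → . F], [T → . f f], [T' → . T], [Y → . Y g], [Y → . Y id D], [Y → . id F id] }  — shift
  I1: { [T → F .] }  — reduce
  I2: { [T' → T .] }  — accept
  I3: { [F → . Y F], [F → . g], [F → Y . F], [Y → . Y g], [Y → . Y id D], [Y → . id F id], [Y → Y . g], [Y → Y . id D] }  — shift
  I4: { [T → f . f] }  — shift
  I5: { [F → g .] }  — reduce
  I6: { [F → . Y F], [F → . g], [Y → . Y g], [Y → . Y id D], [Y → . id F id], [Y → id . F id] }  — shift
  I7: { [Y → id F . id] }  — shift
  I8: { [Y → id F id .] }  — reduce
  I9: { [T → f f .] }  — reduce
  I10: { [F → Y F .] }  — reduce
  I11: { [F → g .], [Y → Y g .] }  — 2 reduces
  I12: { [D → . g], [D → . id Y F], [F → . Y F], [F → . g], [Y → . Y g], [Y → . Y id D], [Y → . id F id], [Y → Y id . D], [Y → id . F id] }  — shift
  I13: { [Y → Y id D .] }  — reduce
  I14: { [D → g .], [F → g .] }  — 2 reduces
  I15: { [D → id . Y F], [F → . Y F], [F → . g], [Y → . Y g], [Y → . Y id D], [Y → . id F id], [Y → id . F id] }  — shift
  I16: { [D → id Y . F], [F → . Y F], [F → . g], [F → Y . F], [Y → . Y g], [Y → . Y id D], [Y → . id F id], [Y → Y . g], [Y → Y . id D] }  — shift
  I17: { [D → id Y F .], [F → Y F .] }  — 2 reduces

I11 contains complete items [F → g .], [Y → Y g .] — reduce-reduce conflict.
I14 contains complete items [D → g .], [F → g .] — reduce-reduce conflict.
I17 contains complete items [D → id Y F .], [F → Y F .] — reduce-reduce conflict.

Answer: Yes — I11: [F → g .] vs [Y → Y g .]; I14: [D → g .] vs [F → g .]; I17: [D → id Y F .] vs [F → Y F .]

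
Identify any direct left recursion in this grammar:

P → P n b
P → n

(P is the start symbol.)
Yes, P is left-recursive

P → P n b: LEFT RECURSIVE (starts with P)
P → n: starts with n

The grammar has direct left recursion on: P.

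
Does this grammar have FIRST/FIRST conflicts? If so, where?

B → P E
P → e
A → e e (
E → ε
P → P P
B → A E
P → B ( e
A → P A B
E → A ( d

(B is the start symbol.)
A FIRST/FIRST conflict occurs when two productions N → α and N → β for the same non-terminal have FIRST(α) ∩ FIRST(β) ≠ ∅ (with ε ∈ FIRST of a nullable right-hand side, so two nullable alternatives also conflict).

FIRST sets of the non-terminals at (or reachable through a nullable prefix from) the front of some alternative:
  FIRST(P) = { 'e' }
  FIRST(A) = { 'e' }
  FIRST(B) = { 'e' }

Productions for B:
  B → P E: FIRST = { 'e' }
  B → A E: FIRST = { 'e' }
Productions for P:
  P → e: FIRST = { 'e' }
  P → P P: FIRST = { 'e' }
  P → B ( e: FIRST = { 'e' }
Productions for A:
  A → e e (: FIRST = { 'e' }
  A → P A B: FIRST = { 'e' }
Productions for E:
  E → ε: FIRST = { ε }
  E → A ( d: FIRST = { 'e' }

Conflict for B: B → P E and B → A E
  Overlap: { 'e' }
Conflict for P: P → e and P → P P
  Overlap: { 'e' }
Conflict for P: P → e and P → B ( e
  Overlap: { 'e' }
Conflict for P: P → P P and P → B ( e
  Overlap: { 'e' }
Conflict for A: A → e e ( and A → P A B
  Overlap: { 'e' }

Answer: Yes. B → P E / B → A E on { 'e' }; P → e / P → P P on { 'e' }; P → e / P → B '(' e on { 'e' }; P → P P / P → B '(' e on { 'e' }; A → e e '(' / A → P A B on { 'e' }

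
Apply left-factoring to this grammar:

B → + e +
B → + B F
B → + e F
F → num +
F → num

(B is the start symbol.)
Left-factoring transforms A → αβ₁ | αβ₂ into A → αA' and A' → β₁ | β₂
(α is the longest common prefix among the alternatives). Repeat until
no nonterminal has two alternatives with a common prefix.

Round 1: B has alternatives sharing prefix '+'. Introduce B': B → + B'
  Add: B' → e +
  Add: B' → B F
  Add: B' → e F

Round 2: B' has alternatives sharing prefix 'e'. Introduce B'': B' → e B''
  Add: B'' → +
  Add: B'' → F

Round 3: F has alternatives sharing prefix 'num'. Introduce F': F → num F'
  Add: F' → +
  Add: F' → ε

No remaining common prefixes — done.

Resulting grammar:
B → + B'
B' → e B''
B'' → +
B'' → F
B' → B F
F → num F'
F' → +
F' → ε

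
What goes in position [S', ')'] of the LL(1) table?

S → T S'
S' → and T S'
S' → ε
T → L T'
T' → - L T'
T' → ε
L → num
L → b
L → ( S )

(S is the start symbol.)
To find M[S', ')'], we find productions for S' where ')' is in the predict set (PREDICT(N → α) = (FIRST(α) \ {ε}) ∪ (FOLLOW(N) if α ⇒* ε)).

Relevant sets:
  FOLLOW(S') = { $, ')' }

S' → and T S': PREDICT = { 'and' }
S' → ε: PREDICT = { $, ')' }
  ')' is in predict set, so this production goes in M[S', ')']

M[S', ')'] = S' → ε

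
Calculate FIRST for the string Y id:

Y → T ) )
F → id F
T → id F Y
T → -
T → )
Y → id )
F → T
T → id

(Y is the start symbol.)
FIRST sets of the non-terminals involved (from the grammar, by fixed-point iteration):
  FIRST(Y) = { ')', '-', 'id' }

To compute FIRST(Y id), process the symbols left to right:
Symbol Y is a non-terminal. Add FIRST(Y) \ {ε} = { ')', '-', 'id' }
Y is not nullable (ε ∉ FIRST(Y)), so stop here.
FIRST(Y id) = { ')', '-', 'id' }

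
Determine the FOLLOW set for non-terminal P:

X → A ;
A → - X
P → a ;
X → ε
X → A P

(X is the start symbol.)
To compute FOLLOW(P), find every occurrence of P on a right-hand side N → α P β: add FIRST(β) \ {ε}, and if β is empty or nullable also add FOLLOW(N). Iterate to a fixed point.

In X → A P: P is at the end, add FOLLOW(X)

The FOLLOW sets referred to above (computed the same way, to a fixed point):
  FOLLOW(X) = { $, ';', 'a' }

Taking the union: FOLLOW(P) = { $, ';', 'a' }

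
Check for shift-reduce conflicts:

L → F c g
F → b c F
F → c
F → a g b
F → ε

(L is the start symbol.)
Yes — I0: [F → .] vs [F → . a g b]; I6: [F → .] vs [F → . a g b]

A shift-reduce conflict occurs when an LR(0) state has both:
  - a complete (reduce) item [A → α .] (dot at the end), and
  - a shift item [B → β . c γ] (dot before a terminal).

Augment with L' → L and build the canonical LR(0) collection (I0 = CLOSURE({[L' → . L]}), then GOTO on every symbol after a dot until no new states appear). It has 12 states:
  I0: { [F → . a g b], [F → . b c F], [F → . c], [F → .], [L → . F c g], [L' → . L] }  — shift, reduce
  I1: { [L → F . c g] }  — shift
  I2: { [L' → L .] }  — accept
  I3: { [F → a . g b] }  — shift
  I4: { [F → b . c F] }  — shift
  I5: { [F → c .] }  — reduce
  I6: { [F → . a g b], [F → . b c F], [F → . c], [F → .], [F → b c . F] }  — shift, reduce
  I7: { [F → b c F .] }  — reduce
  I8: { [F → a g . b] }  — shift
  I9: { [F → a g b .] }  — reduce
  I10: { [L → F c . g] }  — shift
  I11: { [L → F c g .] }  — reduce

I0 contains reduce item [F → .] and shift items [F → . a g b], [F → . b c F], [F → . c] — shift-reduce conflict.
I6 contains reduce item [F → .] and shift items [F → . a g b], [F → . b c F], [F → . c] — shift-reduce conflict.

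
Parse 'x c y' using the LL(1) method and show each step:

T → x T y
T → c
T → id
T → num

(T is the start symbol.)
LL(1) parsing maintains a stack (initially the start symbol over $) and the input. At each step: if the stack top is a terminal, match it against the current input token; if it is a non-terminal N, replace it with the RHS of M[N, lookahead] (the unique production whose predict set contains the lookahead).

Stack is shown with the top on the left.

Stack    Input    Action
------------------------
T $      x c y $  output T → x T y
x T y $  x c y $  match 'x'
T y $    c y $    output T → c
c y $    c y $    match 'c'
y $      y $      match 'y'
$        $        accept

The string is accepted.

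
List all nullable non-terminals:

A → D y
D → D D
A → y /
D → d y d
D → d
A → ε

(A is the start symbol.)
A non-terminal is nullable if it can derive ε (the empty string): either it has an ε-production, or it has a production whose right-hand side consists entirely of nullable non-terminals.

ε-productions: A → ε
So A is immediately nullable.
No further non-terminal can be added: every production for the remaining non-terminals contains a terminal or a non-nullable non-terminal.
Nullable = { 'A' }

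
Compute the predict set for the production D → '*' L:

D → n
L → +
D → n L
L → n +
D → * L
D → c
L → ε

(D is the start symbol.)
PREDICT(D → '*' L) = (FIRST(RHS) \ {ε}) ∪ (FOLLOW(D) if ε ∈ FIRST(RHS), i.e. RHS ⇒* ε)
FIRST('*' L) = { '*' }
ε ∉ FIRST('*' L), so FOLLOW(D) is not added.
PREDICT(D → '*' L) = { '*' }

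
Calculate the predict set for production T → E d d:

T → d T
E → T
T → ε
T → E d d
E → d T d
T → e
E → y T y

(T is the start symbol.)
PREDICT(T → E d d) = (FIRST(RHS) \ {ε}) ∪ (FOLLOW(T) if ε ∈ FIRST(RHS), i.e. RHS ⇒* ε)
FIRST(E) = { 'd', 'e', 'y', ε }
FIRST(E d d) = { 'd', 'e', 'y' }
ε ∉ FIRST(E d d), so FOLLOW(T) is not added.
PREDICT(T → E d d) = { 'd', 'e', 'y' }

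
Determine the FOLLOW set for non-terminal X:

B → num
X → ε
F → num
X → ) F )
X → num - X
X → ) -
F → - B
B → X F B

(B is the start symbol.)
{ '-', 'num' }

To compute FOLLOW(X), find every occurrence of X on a right-hand side N → α X β: add FIRST(β) \ {ε}, and if β is empty or nullable also add FOLLOW(N). Iterate to a fixed point.

In X → num - X: X is at the end; this adds FOLLOW(X) to itself — nothing new
In B → X F B: X is followed by F B, add FIRST(F B) \ {ε} = { '-', 'num' }

Taking the union: FOLLOW(X) = { '-', 'num' }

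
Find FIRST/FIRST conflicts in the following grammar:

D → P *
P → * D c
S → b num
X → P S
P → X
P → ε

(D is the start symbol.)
Yes. P → '*' D c / P → X on { '*' }

A FIRST/FIRST conflict occurs when two productions N → α and N → β for the same non-terminal have FIRST(α) ∩ FIRST(β) ≠ ∅ (with ε ∈ FIRST of a nullable right-hand side, so two nullable alternatives also conflict).

FIRST sets of the non-terminals at (or reachable through a nullable prefix from) the front of some alternative:
  FIRST(X) = { '*', 'b' }

Productions for P:
  P → * D c: FIRST = { '*' }
  P → X: FIRST = { '*', 'b' }
  P → ε: FIRST = { ε }
D, S, X have only one production, so no FIRST/FIRST conflict is possible there.

Conflict for P: P → * D c and P → X
  Overlap: { '*' }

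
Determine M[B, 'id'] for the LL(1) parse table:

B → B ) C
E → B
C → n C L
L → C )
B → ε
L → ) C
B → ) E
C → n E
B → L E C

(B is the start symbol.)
To find M[B, 'id'], we find productions for B where 'id' is in the predict set (PREDICT(N → α) = (FIRST(α) \ {ε}) ∪ (FOLLOW(N) if α ⇒* ε)).

Relevant sets:
  FIRST(B) = { ')', 'n', ε }
  FIRST(L) = { ')', 'n' }
  FOLLOW(B) = { $, ')', 'n' }

B → B ) C: PREDICT = { ')', 'n' }
B → ε: PREDICT = { $, ')', 'n' }
B → ) E: PREDICT = { ')' }
B → L E C: PREDICT = { ')', 'n' }

M[B, 'id'] is empty (no production applies)

Answer: Empty (error entry)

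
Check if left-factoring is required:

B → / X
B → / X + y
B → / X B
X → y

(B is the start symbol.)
Left-factoring is needed when two productions for the same non-terminal
share a common prefix on the right-hand side.

Productions for B:
  B → / X
  B → / X + y
  B → / X B

Found common prefix '/ X' in productions for B

Answer: Yes, B has productions with common prefix '/ X'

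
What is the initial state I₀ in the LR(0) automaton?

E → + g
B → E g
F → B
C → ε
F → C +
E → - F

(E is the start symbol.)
{ [E → . + g], [E → . - F], [E' → . E] }

First, augment the grammar with E' → E
I₀ = CLOSURE({ [E' → . E] }):
  [E' → . E] has the dot before E: add [E → . + g], [E → . - F]
No further items can be added.

I₀ = { [E → . + g], [E → . - F], [E' → . E] }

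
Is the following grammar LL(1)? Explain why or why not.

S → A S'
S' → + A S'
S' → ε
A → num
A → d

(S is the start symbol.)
Relevant sets:
  FOLLOW(S') = { $ }

For S':
  PREDICT(S' → '+' A S') = { '+' }
  PREDICT(S' → ε) = { $ }
For A:
  PREDICT(A → num) = { 'num' }
  PREDICT(A → d) = { 'd' }
S has a single production, so nothing to check there.

All predict sets are disjoint. The grammar IS LL(1).

Answer: Yes, the grammar is LL(1).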